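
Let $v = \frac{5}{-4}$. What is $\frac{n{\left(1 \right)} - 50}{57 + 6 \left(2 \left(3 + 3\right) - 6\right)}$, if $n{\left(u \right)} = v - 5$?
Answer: $- \frac{75}{124} \approx -0.60484$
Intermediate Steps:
$v = - \frac{5}{4}$ ($v = 5 \left(- \frac{1}{4}\right) = - \frac{5}{4} \approx -1.25$)
$n{\left(u \right)} = - \frac{25}{4}$ ($n{\left(u \right)} = - \frac{5}{4} - 5 = - \frac{25}{4}$)
$\frac{n{\left(1 \right)} - 50}{57 + 6 \left(2 \left(3 + 3\right) - 6\right)} = \frac{- \frac{25}{4} - 50}{57 + 6 \left(2 \left(3 + 3\right) - 6\right)} = \frac{1}{57 + 6 \left(2 \cdot 6 - 6\right)} \left(- \frac{225}{4}\right) = \frac{1}{57 + 6 \left(12 - 6\right)} \left(- \frac{225}{4}\right) = \frac{1}{57 + 6 \cdot 6} \left(- \frac{225}{4}\right) = \frac{1}{57 + 36} \left(- \frac{225}{4}\right) = \frac{1}{93} \left(- \frac{225}{4}\right) = - \frac{75}{124}$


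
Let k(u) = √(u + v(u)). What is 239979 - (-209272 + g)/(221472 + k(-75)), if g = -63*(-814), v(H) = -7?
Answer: 5885484095708547/24524923433 - 78995*I*√82/24524923433 ≈ 2.3998e+5 - 2.9167e-5*I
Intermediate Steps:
g = 51282
k(u) = √(-7 + u) (k(u) = √(u - 7) = √(-7 + u))
239979 - (-209272 + g)/(221472 + k(-75)) = 239979 - (-209272 + 51282)/(221472 + √(-7 - 75)) = 239979 - (-157990)/(221472 + √(-82)) = 239979 - (-157990)/(221472 + I*√82) = 239979 + 157990/(221472 + I*√82)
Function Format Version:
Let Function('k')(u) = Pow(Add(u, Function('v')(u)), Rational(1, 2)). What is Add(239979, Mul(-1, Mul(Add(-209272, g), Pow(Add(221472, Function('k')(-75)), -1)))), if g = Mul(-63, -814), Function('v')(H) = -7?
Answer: Add(Rational(5885484095708547, 24524923433), Mul(Rational(-78995, 24524923433), I, Pow(82, Rational(1, 2)))) ≈ Add(2.3998e+5, Mul(-2.9167e-5, I))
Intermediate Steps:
g = 51282
Function('k')(u) = Pow(Add(-7, u), Rational(1, 2)) (Function('k')(u) = Pow(Add(u, -7), Rational(1, 2)) = Pow(Add(-7, u), Rational(1, 2)))
Add(239979, Mul(-1, Mul(Add(-209272, g), Pow(Add(221472, Function('k')(-75)), -1)))) = Add(239979, Mul(-1, Mul(Add(-209272, 51282), Pow(Add(221472, Pow(Add(-7, -75), Rational(1, 2))), -1)))) = Add(239979, Mul(-1, Mul(-157990, Pow(Add(221472, Pow(-82, Rational(1, 2))), -1)))) = Add(239979, Mul(-1, Mul(-157990, Pow(Add(221472, Mul(I, Pow(82, Rational(1, 2)))), -1)))) = Add(239979, Mul(157990, Pow(Add(221472, Mul(I, Pow(82, Rational(1, 2)))), -1)))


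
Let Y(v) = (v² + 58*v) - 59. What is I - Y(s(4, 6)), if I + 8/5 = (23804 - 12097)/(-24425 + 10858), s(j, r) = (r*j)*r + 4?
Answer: -2064318286/67835 ≈ -30431.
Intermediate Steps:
s(j, r) = 4 + j*r² (s(j, r) = (j*r)*r + 4 = j*r² + 4 = 4 + j*r²)
Y(v) = -59 + v² + 58*v
I = -167071/67835 (I = -8/5 + (23804 - 12097)/(-24425 + 10858) = -8/5 + 11707/(-13567) = -8/5 + 11707*(-1/13567) = -8/5 - 11707/13567 = -167071/67835 ≈ -2.4629)
I - Y(s(4, 6)) = -167071/67835 - (-59 + (4 + 4*6²)² + 58*(4 + 4*6²)) = -167071/67835 - (-59 + (4 + 4*36)² + 58*(4 + 4*36)) = -167071/67835 - (-59 + (4 + 144)² + 58*(4 + 144)) = -167071/67835 - (-59 + 148² + 58*148) = -167071/67835 - (-59 + 21904 + 8584) = -167071/67835 - 1*30429 = -167071/67835 - 30429 = -2064318286/67835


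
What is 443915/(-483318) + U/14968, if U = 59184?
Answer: 2745021599/904287978 ≈ 3.0356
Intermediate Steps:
443915/(-483318) + U/14968 = 443915/(-483318) + 59184/14968 = 443915*(-1/483318) + 59184*(1/14968) = -443915/483318 + 7398/1871 = 2745021599/904287978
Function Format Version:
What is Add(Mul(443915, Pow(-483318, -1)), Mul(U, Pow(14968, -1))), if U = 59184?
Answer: Rational(2745021599, 904287978) ≈ 3.0356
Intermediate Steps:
Add(Mul(443915, Pow(-483318, -1)), Mul(U, Pow(14968, -1))) = Add(Mul(443915, Pow(-483318, -1)), Mul(59184, Pow(14968, -1))) = Add(Mul(443915, Rational(-1, 483318)), Mul(59184, Rational(1, 14968))) = Add(Rational(-443915, 483318), Rational(7398, 1871)) = Rational(2745021599, 904287978)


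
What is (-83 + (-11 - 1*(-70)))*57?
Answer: -1368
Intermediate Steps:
(-83 + (-11 - 1*(-70)))*57 = (-83 + (-11 + 70))*57 = (-83 + 59)*57 = -24*57 = -1368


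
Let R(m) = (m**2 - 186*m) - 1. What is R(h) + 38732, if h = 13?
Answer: 36482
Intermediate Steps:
R(m) = -1 + m**2 - 186*m
R(h) + 38732 = (-1 + 13**2 - 186*13) + 38732 = (-1 + 169 - 2418) + 38732 = -2250 + 38732 = 36482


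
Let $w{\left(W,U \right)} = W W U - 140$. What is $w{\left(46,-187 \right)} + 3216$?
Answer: $-392616$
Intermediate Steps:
$w{\left(W,U \right)} = -140 + U W^{2}$ ($w{\left(W,U \right)} = W^{2} U - 140 = U W^{2} - 140 = -140 + U W^{2}$)
$w{\left(46,-187 \right)} + 3216 = \left(-140 - 187 \cdot 46^{2}\right) + 3216 = \left(-140 - 395692\right) + 3216 = -395832 + 3216 = -392616$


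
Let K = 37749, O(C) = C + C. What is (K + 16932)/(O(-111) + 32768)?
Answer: 54681/32546 ≈ 1.6801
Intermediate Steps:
O(C) = 2*C
(K + 16932)/(O(-111) + 32768) = (37749 + 16932)/(2*(-111) + 32768) = 54681/(-222 + 32768) = 54681/32546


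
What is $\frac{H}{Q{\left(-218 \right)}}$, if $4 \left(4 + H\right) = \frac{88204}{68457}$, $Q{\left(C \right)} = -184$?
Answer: $\frac{251777}{12596088} \approx 0.019989$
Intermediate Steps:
$H = - \frac{251777}{68457}$ ($H = -4 + \frac{88204 \cdot \frac{1}{68457}}{4} = -4 + \frac{1}{4} \cdot \frac{88204}{68457} = -4 + \frac{22051}{68457} = - \frac{251777}{68457} \approx -3.6779$)
$\frac{H}{Q{\left(-218 \right)}} = - \frac{251777}{68457 \left(-184\right)} = \left(- \frac{251777}{68457}\right) \left(- \frac{1}{184}\right) = \frac{251777}{12596088}$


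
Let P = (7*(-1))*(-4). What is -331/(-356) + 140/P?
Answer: 2111/356 ≈ 5.9298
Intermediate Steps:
P = 28 (P = -7*(-4) = 28)
-331/(-356) + 140/P = -331/(-356) + 140/28 = -331*(-1/356) + 140*(1/28) = 331/356 + 5 = 2111/356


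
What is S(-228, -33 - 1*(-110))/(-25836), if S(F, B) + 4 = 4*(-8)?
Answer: 3/2153 ≈ 0.0013934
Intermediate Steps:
S(F, B) = -36 (S(F, B) = -4 + 4*(-8) = -4 - 32 = -36)
S(-228, -33 - 1*(-110))/(-25836) = -36/(-25836) = -36*(-1/25836) = 3/2153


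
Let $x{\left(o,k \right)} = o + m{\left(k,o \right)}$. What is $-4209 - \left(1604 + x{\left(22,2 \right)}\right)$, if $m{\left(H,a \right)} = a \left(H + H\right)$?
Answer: $-5923$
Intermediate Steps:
$m{\left(H,a \right)} = 2 H a$ ($m{\left(H,a \right)} = a 2 H = 2 H a$)
$x{\left(o,k \right)} = o + 2 k o$
$-4209 - \left(1604 + x{\left(22,2 \right)}\right) = -4209 - \left(1604 + 22 \left(1 + 2 \cdot 2\right)\right) = -4209 - \left(1604 + 22 \left(1 + 4\right)\right) = -4209 - \left(1604 + 22 \cdot 5\right) = -4209 - \left(1604 + 110\right) = -4209 - 1714 = -5923$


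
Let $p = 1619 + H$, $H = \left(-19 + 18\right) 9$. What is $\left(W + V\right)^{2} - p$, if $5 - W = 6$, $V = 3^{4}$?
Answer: $4790$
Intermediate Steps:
$V = 81$
$W = -1$ ($W = 5 - 6 = -1$)
$H = -9$ ($H = \left(-1\right) 9 = -9$)
$p = 1610$ ($p = 1619 - 9 = 1610$)
$\left(W + V\right)^{2} - p = \left(-1 + 81\right)^{2} - 1610 = 80^{2} - 1610 = 6400 - 1610 = 4790$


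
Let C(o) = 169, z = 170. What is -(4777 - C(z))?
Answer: -4608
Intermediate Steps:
-(4777 - C(z)) = -(4777 - 1*169) = -(4777 - 169) = -1*4608 = -4608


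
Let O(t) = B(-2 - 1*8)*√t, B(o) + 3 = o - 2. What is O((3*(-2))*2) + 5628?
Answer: 5628 - 30*I*√3 ≈ 5628.0 - 51.962*I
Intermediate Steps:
B(o) = -5 + o (B(o) = -3 + (o - 2) = -3 + (-2 + o) = -5 + o)
O(t) = -15*√t (O(t) = (-5 + (-2 - 1*8))*√t = (-5 + (-2 - 8))*√t = (-5 - 10)*√t = -15*√t)
O((3*(-2))*2) + 5628 = -15*√2*(I*√6) + 5628 = -15*2*I*√3 + 5628 = -30*I*√3 + 5628 = 5628 - 30*I*√3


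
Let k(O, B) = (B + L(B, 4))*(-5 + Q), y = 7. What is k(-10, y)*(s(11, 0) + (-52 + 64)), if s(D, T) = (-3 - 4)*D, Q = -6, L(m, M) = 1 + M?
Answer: 8580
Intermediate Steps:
k(O, B) = -55 - 11*B (k(O, B) = (B + (1 + 4))*(-5 - 6) = (B + 5)*(-11) = (5 + B)*(-11) = -55 - 11*B)
s(D, T) = -7*D
k(-10, y)*(s(11, 0) + (-52 + 64)) = (-55 - 11*7)*(-7*11 + (-52 + 64)) = (-55 - 77)*(-77 + 12) = -132*(-65) = 8580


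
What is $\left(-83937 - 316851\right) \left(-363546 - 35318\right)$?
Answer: $159859904832$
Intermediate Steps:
$\left(-83937 - 316851\right) \left(-363546 - 35318\right) = \left(-400788\right) \left(-398864\right) = 159859904832$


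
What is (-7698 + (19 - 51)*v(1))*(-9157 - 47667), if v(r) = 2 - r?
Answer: 439249520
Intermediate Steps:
(-7698 + (19 - 51)*v(1))*(-9157 - 47667) = (-7698 + (19 - 51)*(2 - 1*1))*(-9157 - 47667) = (-7698 - 32*(2 - 1))*(-56824) = (-7698 - 32*1)*(-56824) = (-7698 - 32)*(-56824) = -7730*(-56824) = 439249520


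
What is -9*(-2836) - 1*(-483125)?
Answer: 508649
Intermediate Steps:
-9*(-2836) - 1*(-483125) = 25524 + 483125 = 508649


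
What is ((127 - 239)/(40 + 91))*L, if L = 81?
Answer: -9072/131 ≈ -69.252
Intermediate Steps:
((127 - 239)/(40 + 91))*L = ((127 - 239)/(40 + 91))*81 = -112/131*81 = -9072/131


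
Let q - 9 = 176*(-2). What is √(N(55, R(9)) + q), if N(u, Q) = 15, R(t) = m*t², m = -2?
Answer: 2*I*√82 ≈ 18.111*I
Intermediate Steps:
R(t) = -2*t²
q = -343 (q = 9 + 176*(-2) = 9 - 352 = -343)
√(N(55, R(9)) + q) = √(15 - 343) = √(-328) = 2*I*√82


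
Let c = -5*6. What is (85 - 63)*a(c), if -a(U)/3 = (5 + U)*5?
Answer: 8250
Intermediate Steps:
c = -30
a(U) = -75 - 15*U (a(U) = -3*(5 + U)*5 = -3*(25 + 5*U) = -75 - 15*U)
(85 - 63)*a(c) = (85 - 63)*(-75 - 15*(-30)) = 22*(-75 + 450) = 22*375 = 8250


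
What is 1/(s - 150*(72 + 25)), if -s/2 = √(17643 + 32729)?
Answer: -7275/105750506 + 7*√257/52875253 ≈ -6.6672e-5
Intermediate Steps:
s = -28*√257 (s = -2*√(17643 + 32729) = -28*√257 ≈ -448.87)
1/(s - 150*(72 + 25)) = 1/(-28*√257 - 150*(72 + 25)) = 1/(-28*√257 - 150*97) = 1/(-28*√257 - 14550) = 1/(-14550 - 28*√257)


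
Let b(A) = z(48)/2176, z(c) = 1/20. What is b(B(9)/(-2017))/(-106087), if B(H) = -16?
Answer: -1/4616906240 ≈ -2.1660e-10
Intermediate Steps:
z(c) = 1/20
b(A) = 1/43520 (b(A) = (1/20)/2176 = (1/20)*(1/2176) = 1/43520)
b(B(9)/(-2017))/(-106087) = (1/43520)/(-106087) = (1/43520)*(-1/106087) = -1/4616906240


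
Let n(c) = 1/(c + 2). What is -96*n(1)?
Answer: -32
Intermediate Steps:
n(c) = 1/(2 + c)
-96*n(1) = -96/(2 + 1) = -96/3 = -96*⅓ = -32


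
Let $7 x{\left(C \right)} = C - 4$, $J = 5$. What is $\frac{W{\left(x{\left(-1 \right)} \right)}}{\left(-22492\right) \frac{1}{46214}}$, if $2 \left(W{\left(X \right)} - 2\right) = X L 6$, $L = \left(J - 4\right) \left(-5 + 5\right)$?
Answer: $- \frac{23107}{5623} \approx -4.1094$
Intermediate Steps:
$L = 0$ ($L = \left(5 - 4\right) \left(-5 + 5\right) = 1 \cdot 0 = 0$)
$x{\left(C \right)} = - \frac{4}{7} + \frac{C}{7}$ ($x{\left(C \right)} = \frac{C - 4}{7} = \frac{-4 + C}{7} = - \frac{4}{7} + \frac{C}{7}$)
$W{\left(X \right)} = 2$ ($W{\left(X \right)} = 2 + \frac{X 0 \cdot 6}{2} = 2 + \frac{0 \cdot 6}{2} = 2 + \frac{1}{2} \cdot 0 = 2 + 0 = 2$)
$\frac{W{\left(x{\left(-1 \right)} \right)}}{\left(-22492\right) \frac{1}{46214}} = \frac{2}{\left(-22492\right) \frac{1}{46214}} = \frac{2}{- \frac{11246}{23107}} = 2 \left(- \frac{23107}{11246}\right) = - \frac{23107}{5623}$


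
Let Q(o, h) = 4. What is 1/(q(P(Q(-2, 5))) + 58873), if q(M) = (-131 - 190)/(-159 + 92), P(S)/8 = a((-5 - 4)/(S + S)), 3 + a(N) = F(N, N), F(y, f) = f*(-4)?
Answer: 67/3944812 ≈ 1.6984e-5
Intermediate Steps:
F(y, f) = -4*f
a(N) = -3 - 4*N
P(S) = -24 + 144/S (P(S) = 8*(-3 - 4*(-5 - 4)/(S + S)) = 8*(-3 - (-36)/(2*S)) = 8*(-3 - (-36)*1/(2*S)) = 8*(-3 - (-18)/S) = 8*(-3 + 18/S) = -24 + 144/S)
q(M) = 321/67 (q(M) = -321/(-67) = -321*(-1/67) = 321/67)
1/(q(P(Q(-2, 5))) + 58873) = 1/(321/67 + 58873) = 1/(3944812/67) = 67/3944812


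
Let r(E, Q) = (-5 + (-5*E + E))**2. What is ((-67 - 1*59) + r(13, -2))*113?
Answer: 352899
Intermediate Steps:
r(E, Q) = (-5 - 4*E)**2
((-67 - 1*59) + r(13, -2))*113 = ((-67 - 1*59) + (5 + 4*13)**2)*113 = ((-67 - 59) + (5 + 52)**2)*113 = (-126 + 57**2)*113 = (-126 + 3249)*113 = 3123*113 = 352899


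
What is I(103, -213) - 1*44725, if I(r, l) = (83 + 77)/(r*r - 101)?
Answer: -117492535/2627 ≈ -44725.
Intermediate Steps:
I(r, l) = 160/(-101 + r²) (I(r, l) = 160/(r² - 101) = 160/(-101 + r²))
I(103, -213) - 1*44725 = 160/(-101 + 103²) - 1*44725 = 160/(-101 + 10609) - 44725 = 160/10508 - 44725 = 160*(1/10508) - 44725 = 40/2627 - 44725 = -117492535/2627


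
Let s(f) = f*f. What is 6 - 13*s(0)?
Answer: 6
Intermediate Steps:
s(f) = f**2
6 - 13*s(0) = 6 - 13*0**2 = 6 - 13*0 = 6 + 0 = 6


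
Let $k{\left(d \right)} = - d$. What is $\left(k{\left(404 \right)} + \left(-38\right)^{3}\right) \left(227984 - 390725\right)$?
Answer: $8995671516$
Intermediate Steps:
$\left(k{\left(404 \right)} + \left(-38\right)^{3}\right) \left(227984 - 390725\right) = \left(\left(-1\right) 404 + \left(-38\right)^{3}\right) \left(227984 - 390725\right) = \left(-404 - 54872\right) \left(-162741\right) = \left(-55276\right) \left(-162741\right) = 8995671516$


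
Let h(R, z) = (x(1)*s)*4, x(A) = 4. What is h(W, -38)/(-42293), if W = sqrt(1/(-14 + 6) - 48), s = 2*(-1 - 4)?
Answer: 160/42293 ≈ 0.0037831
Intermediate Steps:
s = -10 (s = 2*(-5) = -10)
W = I*sqrt(770)/4 (W = sqrt(1/(-8) - 48) = sqrt(-1/8 - 48) = sqrt(-385/8) = I*sqrt(770)/4 ≈ 6.9372*I)
h(R, z) = -160 (h(R, z) = (4*(-10))*4 = -40*4 = -160)
h(W, -38)/(-42293) = -160/(-42293) = -160*(-1/42293) = 160/42293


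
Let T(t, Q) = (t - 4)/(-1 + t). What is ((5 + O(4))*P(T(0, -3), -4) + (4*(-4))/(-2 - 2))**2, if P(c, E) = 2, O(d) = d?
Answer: 484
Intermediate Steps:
T(t, Q) = (-4 + t)/(-1 + t)
((5 + O(4))*P(T(0, -3), -4) + (4*(-4))/(-2 - 2))**2 = ((5 + 4)*2 + (4*(-4))/(-2 - 2))**2 = (9*2 - 16/(-4))**2 = (18 - 16*(-1/4))**2 = (18 + 4)**2 = 22**2 = 484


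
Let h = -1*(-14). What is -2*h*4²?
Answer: -448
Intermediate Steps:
h = 14
-2*h*4² = -2*14*4² = -28*16 = -448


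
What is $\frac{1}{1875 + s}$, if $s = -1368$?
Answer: $\frac{1}{507} \approx 0.0019724$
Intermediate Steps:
$\frac{1}{1875 + s} = \frac{1}{1875 - 1368} = \frac{1}{507}$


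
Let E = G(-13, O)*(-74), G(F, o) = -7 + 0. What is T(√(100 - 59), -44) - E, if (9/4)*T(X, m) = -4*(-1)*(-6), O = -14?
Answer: -1586/3 ≈ -528.67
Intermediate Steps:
G(F, o) = -7
T(X, m) = -32/3 (T(X, m) = 4*(-4*(-1)*(-6))/9 = 4*(4*(-6))/9 = (4/9)*(-24) = -32/3)
E = 518 (E = -7*(-74) = 518)
T(√(100 - 59), -44) - E = -32/3 - 1*518 = -32/3 - 518 = -1586/3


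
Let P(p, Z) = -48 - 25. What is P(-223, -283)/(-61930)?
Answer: 73/61930 ≈ 0.0011788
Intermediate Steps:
P(p, Z) = -73
P(-223, -283)/(-61930) = -73/(-61930) = -73*(-1/61930) = 73/61930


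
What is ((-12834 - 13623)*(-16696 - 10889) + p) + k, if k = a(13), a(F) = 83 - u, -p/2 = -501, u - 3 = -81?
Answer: 729817508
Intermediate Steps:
u = -78 (u = 3 - 81 = -78)
p = 1002 (p = -2*(-501) = 1002)
a(F) = 161 (a(F) = 83 - 1*(-78) = 83 + 78 = 161)
k = 161
((-12834 - 13623)*(-16696 - 10889) + p) + k = ((-12834 - 13623)*(-16696 - 10889) + 1002) + 161 = (-26457*(-27585) + 1002) + 161 = (729816345 + 1002) + 161 = 729817347 + 161 = 729817508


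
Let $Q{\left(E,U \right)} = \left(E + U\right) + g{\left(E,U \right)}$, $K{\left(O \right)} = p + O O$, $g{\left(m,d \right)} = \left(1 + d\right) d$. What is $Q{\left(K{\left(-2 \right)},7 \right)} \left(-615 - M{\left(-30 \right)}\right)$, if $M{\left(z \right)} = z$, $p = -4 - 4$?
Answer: $-34515$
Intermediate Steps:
$p = -8$ ($p = -4 - 4 = -8$)
$g{\left(m,d \right)} = d \left(1 + d\right)$
$K{\left(O \right)} = -8 + O^{2}$ ($K{\left(O \right)} = -8 + O O = -8 + O^{2}$)
$Q{\left(E,U \right)} = E + U + U \left(1 + U\right)$ ($Q{\left(E,U \right)} = \left(E + U\right) + U \left(1 + U\right) = E + U + U \left(1 + U\right)$)
$Q{\left(K{\left(-2 \right)},7 \right)} \left(-615 - M{\left(-30 \right)}\right) = \left(\left(-8 + \left(-2\right)^{2}\right) + 7 + 7 \left(1 + 7\right)\right) \left(-615 - -30\right) = \left(\left(-8 + 4\right) + 7 + 7 \cdot 8\right) \left(-615 + 30\right) = \left(-4 + 7 + 56\right) \left(-585\right) = 59 \left(-585\right) = -34515$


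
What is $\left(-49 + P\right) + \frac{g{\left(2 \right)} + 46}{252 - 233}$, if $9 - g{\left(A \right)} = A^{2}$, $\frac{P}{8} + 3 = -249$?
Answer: $- \frac{39184}{19} \approx -2062.3$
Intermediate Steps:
$P = -2016$ ($P = -24 + 8 \left(-249\right) = -24 - 1992 = -2016$)
$g{\left(A \right)} = 9 - A^{2}$
$\left(-49 + P\right) + \frac{g{\left(2 \right)} + 46}{252 - 233} = \left(-49 - 2016\right) + \frac{\left(9 - 2^{2}\right) + 46}{252 - 233} = -2065 + \frac{\left(9 - 4\right) + 46}{19} = -2065 + \left(\left(9 - 4\right) + 46\right) \frac{1}{19} = -2065 + \left(5 + 46\right) \frac{1}{19} = -2065 + 51 \cdot \frac{1}{19} = -2065 + \frac{51}{19} = - \frac{39184}{19}$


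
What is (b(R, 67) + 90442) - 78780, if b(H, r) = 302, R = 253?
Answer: 11964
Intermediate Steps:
(b(R, 67) + 90442) - 78780 = (302 + 90442) - 78780 = 90744 - 78780 = 11964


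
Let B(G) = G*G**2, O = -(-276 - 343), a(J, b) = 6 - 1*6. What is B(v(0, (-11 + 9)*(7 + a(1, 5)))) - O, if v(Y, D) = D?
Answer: -3363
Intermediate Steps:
a(J, b) = 0 (a(J, b) = 6 - 6 = 0)
O = 619 (O = -1*(-619) = 619)
B(G) = G**3
B(v(0, (-11 + 9)*(7 + a(1, 5)))) - O = ((-11 + 9)*(7 + 0))**3 - 1*619 = (-2*7)**3 - 619 = (-14)**3 - 619 = -2744 - 619 = -3363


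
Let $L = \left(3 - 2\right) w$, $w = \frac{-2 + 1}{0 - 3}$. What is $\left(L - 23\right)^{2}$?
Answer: $\frac{4624}{9} \approx 513.78$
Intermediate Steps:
$w = \frac{1}{3}$ ($w = - \frac{1}{-3} = \left(-1\right) \left(- \frac{1}{3}\right) = \frac{1}{3} \approx 0.33333$)
$L = \frac{1}{3}$ ($L = \left(3 - 2\right) \frac{1}{3} = 1 \cdot \frac{1}{3} = \frac{1}{3} \approx 0.33333$)
$\left(L - 23\right)^{2} = \left(\frac{1}{3} - 23\right)^{2} = \left(- \frac{68}{3}\right)^{2} = \frac{4624}{9}$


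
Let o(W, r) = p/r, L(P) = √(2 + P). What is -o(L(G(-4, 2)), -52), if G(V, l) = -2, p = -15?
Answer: -15/52 ≈ -0.28846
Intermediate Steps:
o(W, r) = -15/r
-o(L(G(-4, 2)), -52) = -(-15)/(-52) = -(-15)*(-1)/52 = -1*15/52 = -15/52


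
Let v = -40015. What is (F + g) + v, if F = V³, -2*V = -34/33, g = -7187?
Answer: -1696293361/35937 ≈ -47202.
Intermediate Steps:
V = 17/33 (V = -(-17)/33 = -½*(-34/33) = 17/33 ≈ 0.51515)
F = 4913/35937 (F = (17/33)³ = 4913/35937 ≈ 0.13671)
(F + g) + v = (4913/35937 - 7187) - 40015 = -258274306/35937 - 40015 = -1696293361/35937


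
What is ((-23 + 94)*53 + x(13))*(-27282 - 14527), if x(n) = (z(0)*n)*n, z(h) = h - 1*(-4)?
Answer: -185590151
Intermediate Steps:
z(h) = 4 + h (z(h) = h + 4 = 4 + h)
x(n) = 4*n**2 (x(n) = ((4 + 0)*n)*n = (4*n)*n = 4*n**2)
((-23 + 94)*53 + x(13))*(-27282 - 14527) = ((-23 + 94)*53 + 4*13**2)*(-27282 - 14527) = (71*53 + 4*169)*(-41809) = (3763 + 676)*(-41809) = 4439*(-41809) = -185590151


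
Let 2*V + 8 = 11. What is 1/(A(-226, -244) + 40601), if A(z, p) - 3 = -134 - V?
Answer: 2/80937 ≈ 2.4711e-5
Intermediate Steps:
V = 3/2 (V = -4 + (1/2)*11 = -4 + 11/2 = 3/2 ≈ 1.5000)
A(z, p) = -265/2 (A(z, p) = 3 + (-134 - 1*3/2) = 3 + (-134 - 3/2) = 3 - 271/2 = -265/2)
1/(A(-226, -244) + 40601) = 1/(-265/2 + 40601) = 1/(80937/2) = 2/80937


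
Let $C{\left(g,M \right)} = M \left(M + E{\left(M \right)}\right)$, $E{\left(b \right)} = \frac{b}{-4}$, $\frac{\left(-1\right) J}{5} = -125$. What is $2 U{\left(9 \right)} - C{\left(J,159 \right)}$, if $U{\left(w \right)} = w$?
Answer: $- \frac{75771}{4} \approx -18943.0$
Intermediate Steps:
$J = 625$ ($J = \left(-5\right) \left(-125\right) = 625$)
$E{\left(b \right)} = - \frac{b}{4}$ ($E{\left(b \right)} = b \left(- \frac{1}{4}\right) = - \frac{b}{4}$)
$C{\left(g,M \right)} = \frac{3 M^{2}}{4}$ ($C{\left(g,M \right)} = M \left(M - \frac{M}{4}\right) = M \frac{3 M}{4} = \frac{3 M^{2}}{4}$)
$2 U{\left(9 \right)} - C{\left(J,159 \right)} = 2 \cdot 9 - \frac{3 \cdot 159^{2}}{4} = 18 - \frac{3}{4} \cdot 25281 = 18 - \frac{75843}{4} = - \frac{75771}{4}$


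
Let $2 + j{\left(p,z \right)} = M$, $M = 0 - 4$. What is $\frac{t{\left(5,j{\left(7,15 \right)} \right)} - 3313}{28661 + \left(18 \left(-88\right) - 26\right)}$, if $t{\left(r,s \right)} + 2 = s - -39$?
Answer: $- \frac{1094}{9017} \approx -0.12133$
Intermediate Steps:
$M = -4$ ($M = 0 - 4 = -4$)
$j{\left(p,z \right)} = -6$ ($j{\left(p,z \right)} = -2 - 4 = -6$)
$t{\left(r,s \right)} = 37 + s$ ($t{\left(r,s \right)} = -2 + \left(s - -39\right) = -2 + \left(s + 39\right) = -2 + \left(39 + s\right) = 37 + s$)
$\frac{t{\left(5,j{\left(7,15 \right)} \right)} - 3313}{28661 + \left(18 \left(-88\right) - 26\right)} = \frac{\left(37 - 6\right) - 3313}{28661 + \left(18 \left(-88\right) - 26\right)} = \frac{31 - 3313}{28661 - 1610} = - \frac{3282}{28661 - 1610} = - \frac{3282}{27051} = \left(-3282\right) \frac{1}{27051} = - \frac{1094}{9017}$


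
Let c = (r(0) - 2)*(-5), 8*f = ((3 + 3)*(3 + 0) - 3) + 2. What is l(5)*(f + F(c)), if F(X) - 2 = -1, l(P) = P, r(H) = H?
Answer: 125/8 ≈ 15.625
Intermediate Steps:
f = 17/8 (f = (((3 + 3)*(3 + 0) - 3) + 2)/8 = ((6*3 - 3) + 2)/8 = ((18 - 3) + 2)/8 = (15 + 2)/8 = (⅛)*17 = 17/8 ≈ 2.1250)
c = 10 (c = (0 - 2)*(-5) = -2*(-5) = 10)
F(X) = 1 (F(X) = 2 - 1 = 1)
l(5)*(f + F(c)) = 5*(17/8 + 1) = 5*(25/8) = 125/8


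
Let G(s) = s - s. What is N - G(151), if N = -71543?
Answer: -71543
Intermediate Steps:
G(s) = 0
N - G(151) = -71543 - 1*0 = -71543 + 0 = -71543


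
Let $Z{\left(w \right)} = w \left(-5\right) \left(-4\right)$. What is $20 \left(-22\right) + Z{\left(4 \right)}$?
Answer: $-360$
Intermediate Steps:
$Z{\left(w \right)} = 20 w$ ($Z{\left(w \right)} = - 5 w \left(-4\right) = 20 w$)
$20 \left(-22\right) + Z{\left(4 \right)} = 20 \left(-22\right) + 20 \cdot 4 = -440 + 80 = -360$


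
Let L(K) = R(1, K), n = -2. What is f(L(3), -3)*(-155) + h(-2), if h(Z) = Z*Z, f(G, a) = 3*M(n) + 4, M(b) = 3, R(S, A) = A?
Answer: -2011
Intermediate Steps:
L(K) = K
f(G, a) = 13 (f(G, a) = 3*3 + 4 = 9 + 4 = 13)
h(Z) = Z²
f(L(3), -3)*(-155) + h(-2) = 13*(-155) + (-2)² = -2015 + 4 = -2011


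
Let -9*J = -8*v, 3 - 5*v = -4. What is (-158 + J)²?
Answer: 49758916/2025 ≈ 24572.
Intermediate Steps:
v = 7/5 (v = ⅗ - ⅕*(-4) = ⅗ + ⅘ = 7/5 ≈ 1.4000)
J = 56/45 (J = -(-8)*7/(9*5) = -⅑*(-56/5) = 56/45 ≈ 1.2444)
(-158 + J)² = (-158 + 56/45)² = (-7054/45)² = 49758916/2025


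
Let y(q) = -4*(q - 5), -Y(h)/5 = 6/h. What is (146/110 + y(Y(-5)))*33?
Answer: -441/5 ≈ -88.200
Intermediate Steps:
Y(h) = -30/h
y(q) = 20 - 4*q (y(q) = -4*(-5 + q) = 20 - 4*q)
(146/110 + y(Y(-5)))*33 = (146/110 + (20 - (-120)/(-5)))*33 = (146*(1/110) + (20 - (-120)*(-1)/5))*33 = (73/55 + (20 - 4*6))*33 = (73/55 + (20 - 24))*33 = (73/55 - 4)*33 = -147/55*33 = -441/5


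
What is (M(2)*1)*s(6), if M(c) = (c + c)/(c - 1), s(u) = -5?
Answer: -20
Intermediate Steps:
M(c) = 2*c/(-1 + c) (M(c) = (2*c)/(-1 + c) = 2*c/(-1 + c))
(M(2)*1)*s(6) = ((2*2/(-1 + 2))*1)*(-5) = ((2*2/1)*1)*(-5) = ((2*2*1)*1)*(-5) = (4*1)*(-5) = 4*(-5) = -20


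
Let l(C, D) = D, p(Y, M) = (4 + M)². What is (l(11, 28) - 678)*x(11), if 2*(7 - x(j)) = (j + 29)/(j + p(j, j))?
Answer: -265200/59 ≈ -4494.9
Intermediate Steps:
x(j) = 7 - (29 + j)/(2*(j + (4 + j)²)) (x(j) = 7 - (j + 29)/(2*(j + (4 + j)²)) = 7 - (29 + j)/(2*(j + (4 + j)²)))
(l(11, 28) - 678)*x(11) = (28 - 678)*((195 + 14*11² + 125*11)/(2*(16 + 11² + 9*11))) = -325*(195 + 14*121 + 1375)/(16 + 121 + 99) = -325*(195 + 1694 + 1375)/236 = -325*3264/236 = -650*408/59 = -265200/59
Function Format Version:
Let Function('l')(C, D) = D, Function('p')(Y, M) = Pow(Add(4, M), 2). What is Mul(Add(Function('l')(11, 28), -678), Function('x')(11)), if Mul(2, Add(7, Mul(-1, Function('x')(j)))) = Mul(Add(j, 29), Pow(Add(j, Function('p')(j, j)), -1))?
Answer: Rational(-265200, 59) ≈ -4494.9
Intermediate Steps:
Function('x')(j) = Add(7, Mul(Rational(-1, 2), Pow(Add(j, Pow(Add(4, j), 2)), -1), Add(29, j))) (Function('x')(j) = Add(7, Mul(Rational(-1, 2), Mul(Add(j, 29), Pow(Add(j, Pow(Add(4, j), 2)), -1)))) = Add(7, Mul(Rational(-1, 2), Mul(Add(29, j), Pow(Add(j, Pow(Add(4, j), 2)), -1)))) = Add(7, Mul(Rational(-1, 2), Mul(Pow(Add(j, Pow(Add(4, j), 2)), -1), Add(29, j)))) = Add(7, Mul(Rational(-1, 2), Pow(Add(j, Pow(Add(4, j), 2)), -1), Add(29, j))))
Mul(Add(Function('l')(11, 28), -678), Function('x')(11)) = Mul(Add(28, -678), Mul(Rational(1, 2), Pow(Add(16, Pow(11, 2), Mul(9, 11)), -1), Add(195, Mul(14, Pow(11, 2)), Mul(125, 11)))) = Mul(-650, Mul(Rational(1, 2), Pow(Add(16, 121, 99), -1), Add(195, Mul(14, 121), 1375))) = Mul(-650, Mul(Rational(1, 2), Pow(236, -1), Add(195, 1694, 1375))) = Mul(-650, Mul(Rational(1, 2), Rational(1, 236), 3264)) = Mul(-650, Rational(408, 59)) = Rational(-265200, 59)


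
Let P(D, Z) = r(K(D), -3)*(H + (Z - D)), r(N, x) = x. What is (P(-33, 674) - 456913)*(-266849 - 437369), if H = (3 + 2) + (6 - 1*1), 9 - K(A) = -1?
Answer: 323281131952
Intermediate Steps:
K(A) = 10 (K(A) = 9 - 1*(-1) = 9 + 1 = 10)
H = 10 (H = 5 + (6 - 1) = 5 + 5 = 10)
P(D, Z) = -30 - 3*Z + 3*D (P(D, Z) = -3*(10 + (Z - D)) = -3*(10 + Z - D) = -30 - 3*Z + 3*D)
(P(-33, 674) - 456913)*(-266849 - 437369) = ((-30 - 3*674 + 3*(-33)) - 456913)*(-266849 - 437369) = ((-30 - 2022 - 99) - 456913)*(-704218) = (-2151 - 456913)*(-704218) = -459064*(-704218) = 323281131952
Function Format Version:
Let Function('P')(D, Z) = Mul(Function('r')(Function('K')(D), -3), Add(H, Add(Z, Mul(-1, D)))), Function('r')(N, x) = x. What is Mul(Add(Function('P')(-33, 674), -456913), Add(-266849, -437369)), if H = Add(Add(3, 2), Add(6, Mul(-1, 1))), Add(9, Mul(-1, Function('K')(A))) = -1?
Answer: 323281131952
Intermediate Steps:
Function('K')(A) = 10 (Function('K')(A) = Add(9, Mul(-1, -1)) = Add(9, 1) = 10)
H = 10 (H = Add(5, Add(6, -1)) = Add(5, 5) = 10)
Function('P')(D, Z) = Add(-30, Mul(-3, Z), Mul(3, D)) (Function('P')(D, Z) = Mul(-3, Add(10, Add(Z, Mul(-1, D)))) = Mul(-3, Add(10, Z, Mul(-1, D))) = Add(-30, Mul(-3, Z), Mul(3, D)))
Mul(Add(Function('P')(-33, 674), -456913), Add(-266849, -437369)) = Mul(Add(Add(-30, Mul(-3, 674), Mul(3, -33)), -456913), Add(-266849, -437369)) = Mul(Add(Add(-30, -2022, -99), -456913), -704218) = Mul(Add(-2151, -456913), -704218) = Mul(-459064, -704218) = 323281131952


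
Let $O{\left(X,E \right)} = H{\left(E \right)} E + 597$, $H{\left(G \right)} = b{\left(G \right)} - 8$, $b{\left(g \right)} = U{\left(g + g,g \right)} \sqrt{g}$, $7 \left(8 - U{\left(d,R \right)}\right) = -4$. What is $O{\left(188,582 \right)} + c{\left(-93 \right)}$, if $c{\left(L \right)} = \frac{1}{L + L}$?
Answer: $- \frac{754975}{186} + \frac{34920 \sqrt{582}}{7} \approx 1.1629 \cdot 10^{5}$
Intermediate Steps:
$c{\left(L \right)} = \frac{1}{2 L}$
$U{\left(d,R \right)} = \frac{60}{7}$ ($U{\left(d,R \right)} = 8 - - \frac{4}{7} = 8 + \frac{4}{7} = \frac{60}{7}$)
$b{\left(g \right)} = \frac{60 \sqrt{g}}{7}$
$H{\left(G \right)} = -8 + \frac{60 \sqrt{G}}{7}$ ($H{\left(G \right)} = \frac{60 \sqrt{G}}{7} - 8 = -8 + \frac{60 \sqrt{G}}{7}$)
$O{\left(X,E \right)} = 597 + E \left(-8 + \frac{60 \sqrt{E}}{7}\right)$ ($O{\left(X,E \right)} = \left(-8 + \frac{60 \sqrt{E}}{7}\right) E + 597 = E \left(-8 + \frac{60 \sqrt{E}}{7}\right) + 597 = 597 + E \left(-8 + \frac{60 \sqrt{E}}{7}\right)$)
$O{\left(188,582 \right)} + c{\left(-93 \right)} = \left(597 - 4656 + \frac{60 \cdot 582^{\frac{3}{2}}}{7}\right) + \frac{1}{2 \left(-93\right)} = \left(597 - 4656 + \frac{60 \cdot 582 \sqrt{582}}{7}\right) + \frac{1}{2} \left(- \frac{1}{93}\right) = \left(597 - 4656 + \frac{34920 \sqrt{582}}{7}\right) - \frac{1}{186} = \left(-4059 + \frac{34920 \sqrt{582}}{7}\right) - \frac{1}{186} = - \frac{754975}{186} + \frac{34920 \sqrt{582}}{7}$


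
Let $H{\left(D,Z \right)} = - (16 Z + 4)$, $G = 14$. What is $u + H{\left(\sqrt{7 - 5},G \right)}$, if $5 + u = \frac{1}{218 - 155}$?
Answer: $- \frac{14678}{63} \approx -232.98$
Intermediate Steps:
$H{\left(D,Z \right)} = -4 - 16 Z$ ($H{\left(D,Z \right)} = - (4 + 16 Z) = -4 - 16 Z$)
$u = - \frac{314}{63}$ ($u = -5 + \frac{1}{218 - 155} = -5 + \frac{1}{63} = - \frac{314}{63} \approx -4.9841$)
$u + H{\left(\sqrt{7 - 5},G \right)} = - \frac{314}{63} - 228 = - \frac{14678}{63}$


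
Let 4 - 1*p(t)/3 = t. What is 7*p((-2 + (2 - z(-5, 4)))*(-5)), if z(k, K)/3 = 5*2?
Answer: -3066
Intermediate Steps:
z(k, K) = 30 (z(k, K) = 3*(5*2) = 3*10 = 30)
p(t) = 12 - 3*t
7*p((-2 + (2 - z(-5, 4)))*(-5)) = 7*(12 - 3*(-2 + (2 - 1*30))*(-5)) = 7*(12 - 3*(-2 + (2 - 30))*(-5)) = 7*(12 - 3*(-2 - 28)*(-5)) = 7*(12 - (-90)*(-5)) = 7*(12 - 3*150) = 7*(12 - 450) = 7*(-438) = -3066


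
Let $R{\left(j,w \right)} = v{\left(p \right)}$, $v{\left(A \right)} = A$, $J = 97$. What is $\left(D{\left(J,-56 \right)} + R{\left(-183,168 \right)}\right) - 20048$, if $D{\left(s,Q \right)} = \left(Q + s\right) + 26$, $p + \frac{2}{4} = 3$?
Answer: $- \frac{39957}{2} \approx -19979.0$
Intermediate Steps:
$p = \frac{5}{2}$ ($p = - \frac{1}{2} + 3 = \frac{5}{2} \approx 2.5$)
$D{\left(s,Q \right)} = 26 + Q + s$
$R{\left(j,w \right)} = \frac{5}{2}$
$\left(D{\left(J,-56 \right)} + R{\left(-183,168 \right)}\right) - 20048 = \left(\left(26 - 56 + 97\right) + \frac{5}{2}\right) - 20048 = \left(67 + \frac{5}{2}\right) - 20048 = \frac{139}{2} - 20048 = - \frac{39957}{2}$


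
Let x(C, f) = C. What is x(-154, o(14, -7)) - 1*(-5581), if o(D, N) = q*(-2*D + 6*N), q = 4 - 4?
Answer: 5427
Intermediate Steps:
q = 0
o(D, N) = 0 (o(D, N) = 0*(-2*D + 6*N) = 0)
x(-154, o(14, -7)) - 1*(-5581) = -154 - 1*(-5581) = -154 + 5581 = 5427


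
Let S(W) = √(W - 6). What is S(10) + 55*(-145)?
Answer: -7973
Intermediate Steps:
S(W) = √(-6 + W)
S(10) + 55*(-145) = √(-6 + 10) + 55*(-145) = √4 - 7975 = 2 - 7975 = -7973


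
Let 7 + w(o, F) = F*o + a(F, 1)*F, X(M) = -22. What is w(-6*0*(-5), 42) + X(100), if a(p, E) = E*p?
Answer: 1735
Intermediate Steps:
w(o, F) = -7 + F**2 + F*o (w(o, F) = -7 + (F*o + (1*F)*F) = -7 + (F*o + F*F) = -7 + (F*o + F**2) = -7 + (F**2 + F*o) = -7 + F**2 + F*o)
w(-6*0*(-5), 42) + X(100) = (-7 + 42**2 + 42*(-6*0*(-5))) - 22 = (-7 + 1764 + 42*(0*(-5))) - 22 = (-7 + 1764 + 42*0) - 22 = (-7 + 1764 + 0) - 22 = 1757 - 22 = 1735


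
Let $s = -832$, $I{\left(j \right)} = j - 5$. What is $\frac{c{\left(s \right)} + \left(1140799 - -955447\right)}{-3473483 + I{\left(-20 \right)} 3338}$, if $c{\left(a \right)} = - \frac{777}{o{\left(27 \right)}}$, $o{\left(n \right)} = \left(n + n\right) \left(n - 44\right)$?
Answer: $- \frac{641451535}{1088421498} \approx -0.58934$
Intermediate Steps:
$I{\left(j \right)} = -5 + j$
$o{\left(n \right)} = 2 n \left(-44 + n\right)$
$c{\left(a \right)} = \frac{259}{306}$ ($c{\left(a \right)} = - \frac{777}{2 \cdot 27 \left(-44 + 27\right)} = - \frac{777}{2 \cdot 27 \left(-17\right)} = - \frac{777}{-918} = \left(-777\right) \left(- \frac{1}{918}\right) = \frac{259}{306}$)
$\frac{c{\left(s \right)} + \left(1140799 - -955447\right)}{-3473483 + I{\left(-20 \right)} 3338} = \frac{\frac{259}{306} + \left(1140799 - -955447\right)}{-3473483 + \left(-5 - 20\right) 3338} = \frac{\frac{259}{306} + \left(1140799 + 955447\right)}{-3473483 - 83450} = \frac{\frac{259}{306} + 2096246}{-3473483 - 83450} = \frac{641451535}{306 \left(-3556933\right)} = \frac{641451535}{306} \left(- \frac{1}{3556933}\right) = - \frac{641451535}{1088421498}$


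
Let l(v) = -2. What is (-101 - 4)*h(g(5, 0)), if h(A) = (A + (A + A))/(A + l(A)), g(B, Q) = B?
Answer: -525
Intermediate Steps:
h(A) = 3*A/(-2 + A) (h(A) = (A + (A + A))/(A - 2) = (A + 2*A)/(-2 + A) = (3*A)/(-2 + A) = 3*A/(-2 + A))
(-101 - 4)*h(g(5, 0)) = (-101 - 4)*(3*5/(-2 + 5)) = -315*5/3 = -105*5 = -525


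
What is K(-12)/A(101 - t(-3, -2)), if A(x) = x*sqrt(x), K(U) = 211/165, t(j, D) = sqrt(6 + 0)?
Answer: 211/(165*(101 - sqrt(6))**(3/2)) ≈ 0.0013071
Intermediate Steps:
t(j, D) = sqrt(6)
K(U) = 211/165 (K(U) = 211*(1/165) = 211/165)
A(x) = x**(3/2)
K(-12)/A(101 - t(-3, -2)) = 211/(165*((101 - sqrt(6))**(3/2))) = 211/(165*(101 - sqrt(6))**(3/2))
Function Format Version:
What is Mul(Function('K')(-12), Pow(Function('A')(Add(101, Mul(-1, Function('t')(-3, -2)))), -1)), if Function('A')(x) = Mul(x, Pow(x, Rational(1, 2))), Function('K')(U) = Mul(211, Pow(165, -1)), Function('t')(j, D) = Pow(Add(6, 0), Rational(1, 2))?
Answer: Mul(Rational(211, 165), Pow(Add(101, Mul(-1, Pow(6, Rational(1, 2)))), Rational(-3, 2))) ≈ 0.0013071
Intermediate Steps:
Function('t')(j, D) = Pow(6, Rational(1, 2))
Function('K')(U) = Rational(211, 165) (Function('K')(U) = Mul(211, Rational(1, 165)) = Rational(211, 165))
Function('A')(x) = Pow(x, Rational(3, 2))
Mul(Function('K')(-12), Pow(Function('A')(Add(101, Mul(-1, Function('t')(-3, -2)))), -1)) = Mul(Rational(211, 165), Pow(Pow(Add(101, Mul(-1, Pow(6, Rational(1, 2)))), Rational(3, 2)), -1)) = Mul(Rational(211, 165), Pow(Add(101, Mul(-1, Pow(6, Rational(1, 2)))), Rational(-3, 2)))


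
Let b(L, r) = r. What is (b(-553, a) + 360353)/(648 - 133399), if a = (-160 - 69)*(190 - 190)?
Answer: -360353/132751 ≈ -2.7145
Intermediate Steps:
a = 0 (a = -229*0 = 0)
(b(-553, a) + 360353)/(648 - 133399) = (0 + 360353)/(648 - 133399) = 360353/(-132751) = 360353*(-1/132751) = -360353/132751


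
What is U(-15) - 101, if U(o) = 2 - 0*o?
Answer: -99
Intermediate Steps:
U(o) = 2 (U(o) = 2 - 1*0 = 2 + 0 = 2)
U(-15) - 101 = 2 - 101 = -99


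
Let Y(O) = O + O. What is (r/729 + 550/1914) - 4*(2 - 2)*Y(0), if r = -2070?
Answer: -5995/2349 ≈ -2.5522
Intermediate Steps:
Y(O) = 2*O
(r/729 + 550/1914) - 4*(2 - 2)*Y(0) = (-2070/729 + 550/1914) - 4*(2 - 2)*2*0 = (-2070*1/729 + 550*(1/1914)) - 0*0 = (-230/81 + 25/87) - 4*0 = -5995/2349 + 0 = -5995/2349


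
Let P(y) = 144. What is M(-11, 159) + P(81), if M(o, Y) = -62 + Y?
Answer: 241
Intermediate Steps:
M(-11, 159) + P(81) = (-62 + 159) + 144 = 97 + 144 = 241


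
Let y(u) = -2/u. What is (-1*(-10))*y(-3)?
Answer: 20/3 ≈ 6.6667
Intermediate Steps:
(-1*(-10))*y(-3) = (-1*(-10))*(-2/(-3)) = 10*(-2*(-⅓)) = 10*(⅔) = 20/3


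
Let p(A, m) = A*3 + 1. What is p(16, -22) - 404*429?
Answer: -173267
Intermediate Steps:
p(A, m) = 1 + 3*A (p(A, m) = 3*A + 1 = 1 + 3*A)
p(16, -22) - 404*429 = (1 + 3*16) - 404*429 = (1 + 48) - 173316 = 49 - 173316 = -173267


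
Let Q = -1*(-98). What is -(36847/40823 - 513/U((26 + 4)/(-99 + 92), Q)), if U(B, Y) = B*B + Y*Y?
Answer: -16347045361/19247881208 ≈ -0.84929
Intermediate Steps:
Q = 98
U(B, Y) = B² + Y²
-(36847/40823 - 513/U((26 + 4)/(-99 + 92), Q)) = -(36847/40823 - 513/(((26 + 4)/(-99 + 92))² + 98²)) = -(36847*(1/40823) - 513/((30/(-7))² + 9604)) = -(36847/40823 - 513/((30*(-⅐))² + 9604)) = -(36847/40823 - 513/((-30/7)² + 9604)) = -(36847/40823 - 513/(900/49 + 9604)) = -(36847/40823 - 513/471496/49) = -(36847/40823 - 513*49/471496) = -(36847/40823 - 25137/471496) = -1*16347045361/19247881208 = -16347045361/19247881208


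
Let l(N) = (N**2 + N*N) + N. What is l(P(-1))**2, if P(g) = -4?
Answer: 784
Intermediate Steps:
l(N) = N + 2*N**2 (l(N) = (N**2 + N**2) + N = 2*N**2 + N = N + 2*N**2)
l(P(-1))**2 = (-4*(1 + 2*(-4)))**2 = (-4*(1 - 8))**2 = (-4*(-7))**2 = 28**2 = 784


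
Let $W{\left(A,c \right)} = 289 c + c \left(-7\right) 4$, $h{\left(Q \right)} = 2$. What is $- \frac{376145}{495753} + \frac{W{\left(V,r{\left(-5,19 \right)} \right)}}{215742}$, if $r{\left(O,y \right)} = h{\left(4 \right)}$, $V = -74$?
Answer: $- \frac{13481915254}{17825790621} \approx -0.75632$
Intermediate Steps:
$r{\left(O,y \right)} = 2$
$W{\left(A,c \right)} = 261 c$ ($W{\left(A,c \right)} = 289 c + - 7 c 4 = 289 c - 28 c = 261 c$)
$- \frac{376145}{495753} + \frac{W{\left(V,r{\left(-5,19 \right)} \right)}}{215742} = - \frac{376145}{495753} + \frac{261 \cdot 2}{215742} = \left(-376145\right) \frac{1}{495753} + 522 \cdot \frac{1}{215742} = - \frac{376145}{495753} + \frac{87}{35957} = - \frac{13481915254}{17825790621}$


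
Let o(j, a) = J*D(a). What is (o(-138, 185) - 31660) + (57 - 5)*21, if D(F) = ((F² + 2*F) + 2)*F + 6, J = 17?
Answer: 108777099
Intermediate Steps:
D(F) = 6 + F*(2 + F² + 2*F) (D(F) = (2 + F² + 2*F)*F + 6 = F*(2 + F² + 2*F) + 6 = 6 + F*(2 + F² + 2*F))
o(j, a) = 102 + 17*a³ + 34*a + 34*a² (o(j, a) = 17*(6 + a³ + 2*a + 2*a²) = 102 + 17*a³ + 34*a + 34*a²)
(o(-138, 185) - 31660) + (57 - 5)*21 = ((102 + 17*185³ + 34*185 + 34*185²) - 31660) + (57 - 5)*21 = ((102 + 17*6331625 + 6290 + 34*34225) - 31660) + 52*21 = ((102 + 107637625 + 6290 + 1163650) - 31660) + 1092 = (108807667 - 31660) + 1092 = 108776007 + 1092 = 108777099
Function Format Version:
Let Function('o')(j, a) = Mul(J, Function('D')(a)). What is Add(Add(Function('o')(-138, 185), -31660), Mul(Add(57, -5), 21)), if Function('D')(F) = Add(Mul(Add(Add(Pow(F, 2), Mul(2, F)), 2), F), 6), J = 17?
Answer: 108777099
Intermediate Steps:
Function('D')(F) = Add(6, Mul(F, Add(2, Pow(F, 2), Mul(2, F)))) (Function('D')(F) = Add(Mul(Add(2, Pow(F, 2), Mul(2, F)), F), 6) = Add(Mul(F, Add(2, Pow(F, 2), Mul(2, F))), 6) = Add(6, Mul(F, Add(2, Pow(F, 2), Mul(2, F)))))
Function('o')(j, a) = Add(102, Mul(17, Pow(a, 3)), Mul(34, a), Mul(34, Pow(a, 2))) (Function('o')(j, a) = Mul(17, Add(6, Pow(a, 3), Mul(2, a), Mul(2, Pow(a, 2)))) = Add(102, Mul(17, Pow(a, 3)), Mul(34, a), Mul(34, Pow(a, 2))))
Add(Add(Function('o')(-138, 185), -31660), Mul(Add(57, -5), 21)) = Add(Add(Add(102, Mul(17, Pow(185, 3)), Mul(34, 185), Mul(34, Pow(185, 2))), -31660), Mul(Add(57, -5), 21)) = Add(Add(Add(102, Mul(17, 6331625), 6290, Mul(34, 34225)), -31660), Mul(52, 21)) = Add(Add(Add(102, 107637625, 6290, 1163650), -31660), 1092) = Add(Add(108807667, -31660), 1092) = Add(108776007, 1092) = 108777099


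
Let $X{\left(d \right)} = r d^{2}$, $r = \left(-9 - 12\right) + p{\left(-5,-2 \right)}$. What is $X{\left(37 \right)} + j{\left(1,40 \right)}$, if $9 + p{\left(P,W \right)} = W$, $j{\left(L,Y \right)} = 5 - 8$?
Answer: $-43811$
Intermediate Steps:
$j{\left(L,Y \right)} = -3$
$p{\left(P,W \right)} = -9 + W$
$r = -32$ ($r = \left(-9 - 12\right) - 11 = -21 - 11 = -32$)
$X{\left(d \right)} = - 32 d^{2}$
$X{\left(37 \right)} + j{\left(1,40 \right)} = - 32 \cdot 37^{2} - 3 = \left(-32\right) 1369 - 3 = -43808 - 3 = -43811$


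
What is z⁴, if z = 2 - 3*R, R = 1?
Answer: 1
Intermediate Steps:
z = -1 (z = 2 - 3*1 = 2 - 3 = -1)
z⁴ = (-1)⁴ = 1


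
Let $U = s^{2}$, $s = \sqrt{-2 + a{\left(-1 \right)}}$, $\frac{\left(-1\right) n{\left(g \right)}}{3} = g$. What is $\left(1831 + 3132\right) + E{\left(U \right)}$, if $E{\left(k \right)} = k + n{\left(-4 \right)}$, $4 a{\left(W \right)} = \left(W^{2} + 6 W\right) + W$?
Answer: $\frac{9943}{2} \approx 4971.5$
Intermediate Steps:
$a{\left(W \right)} = \frac{W^{2}}{4} + \frac{7 W}{4}$ ($a{\left(W \right)} = \frac{\left(W^{2} + 6 W\right) + W}{4} = \frac{W^{2} + 7 W}{4} = \frac{W^{2}}{4} + \frac{7 W}{4}$)
$n{\left(g \right)} = - 3 g$
$s = \frac{i \sqrt{14}}{2}$ ($s = \sqrt{-2 + \frac{1}{4} \left(-1\right) \left(7 - 1\right)} = \sqrt{-2 + \frac{1}{4} \left(-1\right) 6} = \sqrt{-2 - \frac{3}{2}} = \sqrt{- \frac{7}{2}} = \frac{i \sqrt{14}}{2} \approx 1.8708 i$)
$U = - \frac{7}{2}$ ($U = \left(\frac{i \sqrt{14}}{2}\right)^{2} = - \frac{7}{2} \approx -3.5$)
$E{\left(k \right)} = 12 + k$ ($E{\left(k \right)} = k - -12 = k + 12 = 12 + k$)
$\left(1831 + 3132\right) + E{\left(U \right)} = \left(1831 + 3132\right) + \left(12 - \frac{7}{2}\right) = 4963 + \frac{17}{2} = \frac{9943}{2}$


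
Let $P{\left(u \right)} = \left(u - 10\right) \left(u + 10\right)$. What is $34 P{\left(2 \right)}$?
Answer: $-3264$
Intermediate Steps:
$P{\left(u \right)} = \left(-10 + u\right) \left(10 + u\right)$
$34 P{\left(2 \right)} = 34 \left(-100 + 2^{2}\right) = 34 \left(-100 + 4\right) = 34 \left(-96\right) = -3264$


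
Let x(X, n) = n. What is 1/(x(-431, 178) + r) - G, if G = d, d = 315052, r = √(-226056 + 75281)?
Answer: 5*(-315052*√6031 + 11215851*I)/(-178*I + 5*√6031) ≈ -3.1505e+5 - 0.0021057*I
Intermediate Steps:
r = 5*I*√6031 (r = √(-150775) = 5*I*√6031 ≈ 388.3*I)
G = 315052
1/(x(-431, 178) + r) - G = 1/(178 + 5*I*√6031) - 1*315052 = 1/(178 + 5*I*√6031) - 315052 = -315052 + 1/(178 + 5*I*√6031)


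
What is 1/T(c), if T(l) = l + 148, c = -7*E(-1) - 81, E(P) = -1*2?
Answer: 1/81 ≈ 0.012346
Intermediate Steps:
E(P) = -2
c = -67 (c = -7*(-2) - 81 = 14 - 81 = -67)
T(l) = 148 + l
1/T(c) = 1/(148 - 67) = 1/81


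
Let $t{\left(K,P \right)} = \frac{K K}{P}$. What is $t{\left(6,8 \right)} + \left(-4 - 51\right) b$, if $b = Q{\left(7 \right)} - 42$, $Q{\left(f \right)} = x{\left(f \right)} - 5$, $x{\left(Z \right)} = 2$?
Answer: $\frac{4959}{2} \approx 2479.5$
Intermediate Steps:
$t{\left(K,P \right)} = \frac{K^{2}}{P}$
$Q{\left(f \right)} = -3$ ($Q{\left(f \right)} = 2 - 5 = -3$)
$b = -45$ ($b = -3 - 42 = -45$)
$t{\left(6,8 \right)} + \left(-4 - 51\right) b = \frac{6^{2}}{8} + \left(-4 - 51\right) \left(-45\right) = 36 \cdot \frac{1}{8} - -2475 = \frac{9}{2} + 2475 = \frac{4959}{2}$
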